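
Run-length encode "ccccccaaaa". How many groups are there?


Input: ccccccaaaa
Scanning for consecutive runs:
  Group 1: 'c' x 6 (positions 0-5)
  Group 2: 'a' x 4 (positions 6-9)
Total groups: 2

2


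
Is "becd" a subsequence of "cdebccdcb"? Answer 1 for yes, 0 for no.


Check if "becd" is a subsequence of "cdebccdcb"
Greedy scan:
  Position 0 ('c'): no match needed
  Position 1 ('d'): no match needed
  Position 2 ('e'): no match needed
  Position 3 ('b'): matches sub[0] = 'b'
  Position 4 ('c'): no match needed
  Position 5 ('c'): no match needed
  Position 6 ('d'): no match needed
  Position 7 ('c'): no match needed
  Position 8 ('b'): no match needed
Only matched 1/4 characters => not a subsequence

0


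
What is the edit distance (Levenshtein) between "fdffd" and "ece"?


Computing edit distance: "fdffd" -> "ece"
DP table:
           e    c    e
      0    1    2    3
  f   1    1    2    3
  d   2    2    2    3
  f   3    3    3    3
  f   4    4    4    4
  d   5    5    5    5
Edit distance = dp[5][3] = 5

5


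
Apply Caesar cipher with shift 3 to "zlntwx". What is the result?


Caesar cipher: shift "zlntwx" by 3
  'z' (pos 25) + 3 = pos 2 = 'c'
  'l' (pos 11) + 3 = pos 14 = 'o'
  'n' (pos 13) + 3 = pos 16 = 'q'
  't' (pos 19) + 3 = pos 22 = 'w'
  'w' (pos 22) + 3 = pos 25 = 'z'
  'x' (pos 23) + 3 = pos 0 = 'a'
Result: coqwza

coqwza


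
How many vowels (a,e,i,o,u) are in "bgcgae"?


Input: bgcgae
Checking each character:
  'b' at position 0: consonant
  'g' at position 1: consonant
  'c' at position 2: consonant
  'g' at position 3: consonant
  'a' at position 4: vowel (running total: 1)
  'e' at position 5: vowel (running total: 2)
Total vowels: 2

2


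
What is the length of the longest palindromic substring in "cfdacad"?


Input: "cfdacad"
Checking substrings for palindromes:
  [2:7] "dacad" (len 5) => palindrome
  [3:6] "aca" (len 3) => palindrome
Longest palindromic substring: "dacad" with length 5

5


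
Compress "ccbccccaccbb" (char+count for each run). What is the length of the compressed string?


Input: ccbccccaccbb
Runs:
  'c' x 2 => "c2"
  'b' x 1 => "b1"
  'c' x 4 => "c4"
  'a' x 1 => "a1"
  'c' x 2 => "c2"
  'b' x 2 => "b2"
Compressed: "c2b1c4a1c2b2"
Compressed length: 12

12


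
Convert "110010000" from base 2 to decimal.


Input: "110010000" in base 2
Positional expansion:
  Digit '1' (value 1) x 2^8 = 256
  Digit '1' (value 1) x 2^7 = 128
  Digit '0' (value 0) x 2^6 = 0
  Digit '0' (value 0) x 2^5 = 0
  Digit '1' (value 1) x 2^4 = 16
  Digit '0' (value 0) x 2^3 = 0
  Digit '0' (value 0) x 2^2 = 0
  Digit '0' (value 0) x 2^1 = 0
  Digit '0' (value 0) x 2^0 = 0
Sum = 400

400


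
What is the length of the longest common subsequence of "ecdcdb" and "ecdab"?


LCS of "ecdcdb" and "ecdab"
DP table:
           e    c    d    a    b
      0    0    0    0    0    0
  e   0    1    1    1    1    1
  c   0    1    2    2    2    2
  d   0    1    2    3    3    3
  c   0    1    2    3    3    3
  d   0    1    2    3    3    3
  b   0    1    2    3    3    4
LCS length = dp[6][5] = 4

4


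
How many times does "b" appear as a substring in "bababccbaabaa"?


Searching for "b" in "bababccbaabaa"
Scanning each position:
  Position 0: "b" => MATCH
  Position 1: "a" => no
  Position 2: "b" => MATCH
  Position 3: "a" => no
  Position 4: "b" => MATCH
  Position 5: "c" => no
  Position 6: "c" => no
  Position 7: "b" => MATCH
  Position 8: "a" => no
  Position 9: "a" => no
  Position 10: "b" => MATCH
  Position 11: "a" => no
  Position 12: "a" => no
Total occurrences: 5

5


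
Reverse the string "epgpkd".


Input: epgpkd
Reading characters right to left:
  Position 5: 'd'
  Position 4: 'k'
  Position 3: 'p'
  Position 2: 'g'
  Position 1: 'p'
  Position 0: 'e'
Reversed: dkpgpe

dkpgpe


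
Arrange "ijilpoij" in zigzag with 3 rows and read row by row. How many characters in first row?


Zigzag "ijilpoij" into 3 rows:
Placing characters:
  'i' => row 0
  'j' => row 1
  'i' => row 2
  'l' => row 1
  'p' => row 0
  'o' => row 1
  'i' => row 2
  'j' => row 1
Rows:
  Row 0: "ip"
  Row 1: "jloj"
  Row 2: "ii"
First row length: 2

2


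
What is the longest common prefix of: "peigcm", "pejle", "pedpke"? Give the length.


Words: peigcm, pejle, pedpke
  Position 0: all 'p' => match
  Position 1: all 'e' => match
  Position 2: ('i', 'j', 'd') => mismatch, stop
LCP = "pe" (length 2)

2


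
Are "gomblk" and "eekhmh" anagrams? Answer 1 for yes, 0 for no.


Strings: "gomblk", "eekhmh"
Sorted first:  bgklmo
Sorted second: eehhkm
Differ at position 0: 'b' vs 'e' => not anagrams

0


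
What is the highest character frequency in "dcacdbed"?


Input: dcacdbed
Character counts:
  'a': 1
  'b': 1
  'c': 2
  'd': 3
  'e': 1
Maximum frequency: 3

3


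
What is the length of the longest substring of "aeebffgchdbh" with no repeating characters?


Input: "aeebffgchdbh"
Sliding window (track last position of each char):
  Position 0 ('a'): window [0,0] length 1 -- new best
  Position 1 ('e'): window [0,1] length 2 -- new best
  Position 2 ('e'): repeat (last at 1), move window start to 2
  Position 2 ('e'): window [2,2] length 1
  Position 3 ('b'): window [2,3] length 2
  Position 4 ('f'): window [2,4] length 3 -- new best
  Position 5 ('f'): repeat (last at 4), move window start to 5
  Position 5 ('f'): window [5,5] length 1
  Position 6 ('g'): window [5,6] length 2
  Position 7 ('c'): window [5,7] length 3
  Position 8 ('h'): window [5,8] length 4 -- new best
  Position 9 ('d'): window [5,9] length 5 -- new best
  Position 10 ('b'): window [5,10] length 6 -- new best
  Position 11 ('h'): repeat (last at 8), move window start to 9
  Position 11 ('h'): window [9,11] length 3
Longest substring with no repeats: "fgchdb" with length 6

6


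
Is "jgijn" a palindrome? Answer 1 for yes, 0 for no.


Input: jgijn
Reversed: njigj
  Compare pos 0 ('j') with pos 4 ('n'): MISMATCH
  Compare pos 1 ('g') with pos 3 ('j'): MISMATCH
Result: not a palindrome

0


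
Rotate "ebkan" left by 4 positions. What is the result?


Input: "ebkan", rotate left by 4
First 4 characters: "ebka"
Remaining characters: "n"
Concatenate remaining + first: "n" + "ebka" = "nebka"

nebka


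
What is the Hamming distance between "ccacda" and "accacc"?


Comparing "ccacda" and "accacc" position by position:
  Position 0: 'c' vs 'a' => differ
  Position 1: 'c' vs 'c' => same
  Position 2: 'a' vs 'c' => differ
  Position 3: 'c' vs 'a' => differ
  Position 4: 'd' vs 'c' => differ
  Position 5: 'a' vs 'c' => differ
Total differences (Hamming distance): 5

5


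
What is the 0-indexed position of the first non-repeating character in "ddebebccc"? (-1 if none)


Input: ddebebccc
Character frequencies:
  'b': 2
  'c': 3
  'd': 2
  'e': 2
Scanning left to right for freq == 1:
  Position 0 ('d'): freq=2, skip
  Position 1 ('d'): freq=2, skip
  Position 2 ('e'): freq=2, skip
  Position 3 ('b'): freq=2, skip
  Position 4 ('e'): freq=2, skip
  Position 5 ('b'): freq=2, skip
  Position 6 ('c'): freq=3, skip
  Position 7 ('c'): freq=3, skip
  Position 8 ('c'): freq=3, skip
  No unique character found => answer = -1

-1


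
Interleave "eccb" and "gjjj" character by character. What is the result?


Interleaving "eccb" and "gjjj":
  Position 0: 'e' from first, 'g' from second => "eg"
  Position 1: 'c' from first, 'j' from second => "cj"
  Position 2: 'c' from first, 'j' from second => "cj"
  Position 3: 'b' from first, 'j' from second => "bj"
Result: egcjcjbj

egcjcjbj


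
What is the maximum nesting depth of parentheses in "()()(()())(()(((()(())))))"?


Input: "()()(()())(()(((()(())))))"
Tracking depth:
  Position 0 '(': depth becomes 1
  Position 1 ')': depth becomes 0
  Position 2 '(': depth becomes 1
  Position 3 ')': depth becomes 0
  Position 4 '(': depth becomes 1
  Position 5 '(': depth becomes 2
  Position 6 ')': depth becomes 1
  Position 7 '(': depth becomes 2
  Position 8 ')': depth becomes 1
  Position 9 ')': depth becomes 0
  Position 10 '(': depth becomes 1
  Position 11 '(': depth becomes 2
  Position 12 ')': depth becomes 1
  Position 13 '(': depth becomes 2
  Position 14 '(': depth becomes 3
  Position 15 '(': depth becomes 4
  Position 16 '(': depth becomes 5
  Position 17 ')': depth becomes 4
  Position 18 '(': depth becomes 5
  Position 19 '(': depth becomes 6
  Position 20 ')': depth becomes 5
  Position 21 ')': depth becomes 4
  Position 22 ')': depth becomes 3
  Position 23 ')': depth becomes 2
  Position 24 ')': depth becomes 1
  Position 25 ')': depth becomes 0
Maximum depth reached: 6

6


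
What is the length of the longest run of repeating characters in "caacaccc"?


Input: "caacaccc"
Scanning for longest run:
  Position 1 ('a'): new char, reset run to 1
  Position 2 ('a'): continues run of 'a', length=2
  Position 3 ('c'): new char, reset run to 1
  Position 4 ('a'): new char, reset run to 1
  Position 5 ('c'): new char, reset run to 1
  Position 6 ('c'): continues run of 'c', length=2
  Position 7 ('c'): continues run of 'c', length=3
Longest run: 'c' with length 3

3


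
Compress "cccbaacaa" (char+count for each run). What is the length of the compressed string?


Input: cccbaacaa
Runs:
  'c' x 3 => "c3"
  'b' x 1 => "b1"
  'a' x 2 => "a2"
  'c' x 1 => "c1"
  'a' x 2 => "a2"
Compressed: "c3b1a2c1a2"
Compressed length: 10

10


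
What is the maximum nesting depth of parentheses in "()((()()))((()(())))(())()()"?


Input: "()((()()))((()(())))(())()()"
Tracking depth:
  Position 0 '(': depth becomes 1
  Position 1 ')': depth becomes 0
  Position 2 '(': depth becomes 1
  Position 3 '(': depth becomes 2
  Position 4 '(': depth becomes 3
  Position 5 ')': depth becomes 2
  Position 6 '(': depth becomes 3
  Position 7 ')': depth becomes 2
  Position 8 ')': depth becomes 1
  Position 9 ')': depth becomes 0
  Position 10 '(': depth becomes 1
  Position 11 '(': depth becomes 2
  Position 12 '(': depth becomes 3
  Position 13 ')': depth becomes 2
  Position 14 '(': depth becomes 3
  Position 15 '(': depth becomes 4
  Position 16 ')': depth becomes 3
  Position 17 ')': depth becomes 2
  Position 18 ')': depth becomes 1
  Position 19 ')': depth becomes 0
  Position 20 '(': depth becomes 1
  Position 21 '(': depth becomes 2
  Position 22 ')': depth becomes 1
  Position 23 ')': depth becomes 0
  Position 24 '(': depth becomes 1
  Position 25 ')': depth becomes 0
  Position 26 '(': depth becomes 1
  Position 27 ')': depth becomes 0
Maximum depth reached: 4

4


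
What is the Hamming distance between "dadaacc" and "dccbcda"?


Comparing "dadaacc" and "dccbcda" position by position:
  Position 0: 'd' vs 'd' => same
  Position 1: 'a' vs 'c' => differ
  Position 2: 'd' vs 'c' => differ
  Position 3: 'a' vs 'b' => differ
  Position 4: 'a' vs 'c' => differ
  Position 5: 'c' vs 'd' => differ
  Position 6: 'c' vs 'a' => differ
Total differences (Hamming distance): 6

6


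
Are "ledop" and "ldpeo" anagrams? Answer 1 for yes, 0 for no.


Strings: "ledop", "ldpeo"
Sorted first:  delop
Sorted second: delop
Sorted forms match => anagrams

1


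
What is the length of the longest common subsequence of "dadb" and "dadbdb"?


LCS of "dadb" and "dadbdb"
DP table:
           d    a    d    b    d    b
      0    0    0    0    0    0    0
  d   0    1    1    1    1    1    1
  a   0    1    2    2    2    2    2
  d   0    1    2    3    3    3    3
  b   0    1    2    3    4    4    4
LCS length = dp[4][6] = 4

4


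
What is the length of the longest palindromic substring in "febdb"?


Input: "febdb"
Checking substrings for palindromes:
  [2:5] "bdb" (len 3) => palindrome
Longest palindromic substring: "bdb" with length 3

3


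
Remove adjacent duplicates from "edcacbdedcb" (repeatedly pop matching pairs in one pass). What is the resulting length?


Input: edcacbdedcb
Stack-based adjacent duplicate removal:
  Read 'e': push. Stack: e
  Read 'd': push. Stack: ed
  Read 'c': push. Stack: edc
  Read 'a': push. Stack: edca
  Read 'c': push. Stack: edcac
  Read 'b': push. Stack: edcacb
  Read 'd': push. Stack: edcacbd
  Read 'e': push. Stack: edcacbde
  Read 'd': push. Stack: edcacbded
  Read 'c': push. Stack: edcacbdedc
  Read 'b': push. Stack: edcacbdedcb
Final stack: "edcacbdedcb" (length 11)

11


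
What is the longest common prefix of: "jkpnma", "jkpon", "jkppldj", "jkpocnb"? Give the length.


Words: jkpnma, jkpon, jkppldj, jkpocnb
  Position 0: all 'j' => match
  Position 1: all 'k' => match
  Position 2: all 'p' => match
  Position 3: ('n', 'o', 'p', 'o') => mismatch, stop
LCP = "jkp" (length 3)

3


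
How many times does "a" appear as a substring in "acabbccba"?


Searching for "a" in "acabbccba"
Scanning each position:
  Position 0: "a" => MATCH
  Position 1: "c" => no
  Position 2: "a" => MATCH
  Position 3: "b" => no
  Position 4: "b" => no
  Position 5: "c" => no
  Position 6: "c" => no
  Position 7: "b" => no
  Position 8: "a" => MATCH
Total occurrences: 3

3


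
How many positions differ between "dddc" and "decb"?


Comparing "dddc" and "decb" position by position:
  Position 0: 'd' vs 'd' => same
  Position 1: 'd' vs 'e' => DIFFER
  Position 2: 'd' vs 'c' => DIFFER
  Position 3: 'c' vs 'b' => DIFFER
Positions that differ: 3

3


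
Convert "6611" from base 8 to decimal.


Input: "6611" in base 8
Positional expansion:
  Digit '6' (value 6) x 8^3 = 3072
  Digit '6' (value 6) x 8^2 = 384
  Digit '1' (value 1) x 8^1 = 8
  Digit '1' (value 1) x 8^0 = 1
Sum = 3465

3465


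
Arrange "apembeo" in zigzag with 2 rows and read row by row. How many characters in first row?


Zigzag "apembeo" into 2 rows:
Placing characters:
  'a' => row 0
  'p' => row 1
  'e' => row 0
  'm' => row 1
  'b' => row 0
  'e' => row 1
  'o' => row 0
Rows:
  Row 0: "aebo"
  Row 1: "pme"
First row length: 4

4


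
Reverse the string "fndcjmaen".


Input: fndcjmaen
Reading characters right to left:
  Position 8: 'n'
  Position 7: 'e'
  Position 6: 'a'
  Position 5: 'm'
  Position 4: 'j'
  Position 3: 'c'
  Position 2: 'd'
  Position 1: 'n'
  Position 0: 'f'
Reversed: neamjcdnf

neamjcdnf


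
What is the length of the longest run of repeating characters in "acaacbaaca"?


Input: "acaacbaaca"
Scanning for longest run:
  Position 1 ('c'): new char, reset run to 1
  Position 2 ('a'): new char, reset run to 1
  Position 3 ('a'): continues run of 'a', length=2
  Position 4 ('c'): new char, reset run to 1
  Position 5 ('b'): new char, reset run to 1
  Position 6 ('a'): new char, reset run to 1
  Position 7 ('a'): continues run of 'a', length=2
  Position 8 ('c'): new char, reset run to 1
  Position 9 ('a'): new char, reset run to 1
Longest run: 'a' with length 2

2


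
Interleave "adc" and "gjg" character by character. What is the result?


Interleaving "adc" and "gjg":
  Position 0: 'a' from first, 'g' from second => "ag"
  Position 1: 'd' from first, 'j' from second => "dj"
  Position 2: 'c' from first, 'g' from second => "cg"
Result: agdjcg

agdjcg


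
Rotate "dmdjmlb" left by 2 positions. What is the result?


Input: "dmdjmlb", rotate left by 2
First 2 characters: "dm"
Remaining characters: "djmlb"
Concatenate remaining + first: "djmlb" + "dm" = "djmlbdm"

djmlbdm


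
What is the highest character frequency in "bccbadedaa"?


Input: bccbadedaa
Character counts:
  'a': 3
  'b': 2
  'c': 2
  'd': 2
  'e': 1
Maximum frequency: 3

3


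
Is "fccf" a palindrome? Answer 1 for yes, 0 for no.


Input: fccf
Reversed: fccf
  Compare pos 0 ('f') with pos 3 ('f'): match
  Compare pos 1 ('c') with pos 2 ('c'): match
Result: palindrome

1


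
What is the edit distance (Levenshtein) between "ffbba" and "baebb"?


Computing edit distance: "ffbba" -> "baebb"
DP table:
           b    a    e    b    b
      0    1    2    3    4    5
  f   1    1    2    3    4    5
  f   2    2    2    3    4    5
  b   3    2    3    3    3    4
  b   4    3    3    4    3    3
  a   5    4    3    4    4    4
Edit distance = dp[5][5] = 4

4


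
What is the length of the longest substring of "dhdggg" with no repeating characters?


Input: "dhdggg"
Sliding window (track last position of each char):
  Position 0 ('d'): window [0,0] length 1 -- new best
  Position 1 ('h'): window [0,1] length 2 -- new best
  Position 2 ('d'): repeat (last at 0), move window start to 1
  Position 2 ('d'): window [1,2] length 2
  Position 3 ('g'): window [1,3] length 3 -- new best
  Position 4 ('g'): repeat (last at 3), move window start to 4
  Position 4 ('g'): window [4,4] length 1
  Position 5 ('g'): repeat (last at 4), move window start to 5
  Position 5 ('g'): window [5,5] length 1
Longest substring with no repeats: "hdg" with length 3

3


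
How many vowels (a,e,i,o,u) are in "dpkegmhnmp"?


Input: dpkegmhnmp
Checking each character:
  'd' at position 0: consonant
  'p' at position 1: consonant
  'k' at position 2: consonant
  'e' at position 3: vowel (running total: 1)
  'g' at position 4: consonant
  'm' at position 5: consonant
  'h' at position 6: consonant
  'n' at position 7: consonant
  'm' at position 8: consonant
  'p' at position 9: consonant
Total vowels: 1

1


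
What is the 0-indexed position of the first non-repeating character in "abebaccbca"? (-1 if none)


Input: abebaccbca
Character frequencies:
  'a': 3
  'b': 3
  'c': 3
  'e': 1
Scanning left to right for freq == 1:
  Position 0 ('a'): freq=3, skip
  Position 1 ('b'): freq=3, skip
  Position 2 ('e'): unique! => answer = 2

2


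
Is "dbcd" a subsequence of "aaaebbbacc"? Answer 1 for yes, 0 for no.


Check if "dbcd" is a subsequence of "aaaebbbacc"
Greedy scan:
  Position 0 ('a'): no match needed
  Position 1 ('a'): no match needed
  Position 2 ('a'): no match needed
  Position 3 ('e'): no match needed
  Position 4 ('b'): no match needed
  Position 5 ('b'): no match needed
  Position 6 ('b'): no match needed
  Position 7 ('a'): no match needed
  Position 8 ('c'): no match needed
  Position 9 ('c'): no match needed
Only matched 0/4 characters => not a subsequence

0


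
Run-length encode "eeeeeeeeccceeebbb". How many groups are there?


Input: eeeeeeeeccceeebbb
Scanning for consecutive runs:
  Group 1: 'e' x 8 (positions 0-7)
  Group 2: 'c' x 3 (positions 8-10)
  Group 3: 'e' x 3 (positions 11-13)
  Group 4: 'b' x 3 (positions 14-16)
Total groups: 4

4


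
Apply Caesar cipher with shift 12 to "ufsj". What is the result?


Caesar cipher: shift "ufsj" by 12
  'u' (pos 20) + 12 = pos 6 = 'g'
  'f' (pos 5) + 12 = pos 17 = 'r'
  's' (pos 18) + 12 = pos 4 = 'e'
  'j' (pos 9) + 12 = pos 21 = 'v'
Result: grev

grev


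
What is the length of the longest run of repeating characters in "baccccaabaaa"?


Input: "baccccaabaaa"
Scanning for longest run:
  Position 1 ('a'): new char, reset run to 1
  Position 2 ('c'): new char, reset run to 1
  Position 3 ('c'): continues run of 'c', length=2
  Position 4 ('c'): continues run of 'c', length=3
  Position 5 ('c'): continues run of 'c', length=4
  Position 6 ('a'): new char, reset run to 1
  Position 7 ('a'): continues run of 'a', length=2
  Position 8 ('b'): new char, reset run to 1
  Position 9 ('a'): new char, reset run to 1
  Position 10 ('a'): continues run of 'a', length=2
  Position 11 ('a'): continues run of 'a', length=3
Longest run: 'c' with length 4

4


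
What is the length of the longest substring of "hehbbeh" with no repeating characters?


Input: "hehbbeh"
Sliding window (track last position of each char):
  Position 0 ('h'): window [0,0] length 1 -- new best
  Position 1 ('e'): window [0,1] length 2 -- new best
  Position 2 ('h'): repeat (last at 0), move window start to 1
  Position 2 ('h'): window [1,2] length 2
  Position 3 ('b'): window [1,3] length 3 -- new best
  Position 4 ('b'): repeat (last at 3), move window start to 4
  Position 4 ('b'): window [4,4] length 1
  Position 5 ('e'): window [4,5] length 2
  Position 6 ('h'): window [4,6] length 3
Longest substring with no repeats: "ehb" with length 3

3


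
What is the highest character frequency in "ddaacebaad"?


Input: ddaacebaad
Character counts:
  'a': 4
  'b': 1
  'c': 1
  'd': 3
  'e': 1
Maximum frequency: 4

4


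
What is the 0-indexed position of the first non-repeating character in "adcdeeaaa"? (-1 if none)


Input: adcdeeaaa
Character frequencies:
  'a': 4
  'c': 1
  'd': 2
  'e': 2
Scanning left to right for freq == 1:
  Position 0 ('a'): freq=4, skip
  Position 1 ('d'): freq=2, skip
  Position 2 ('c'): unique! => answer = 2

2


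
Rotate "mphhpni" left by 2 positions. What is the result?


Input: "mphhpni", rotate left by 2
First 2 characters: "mp"
Remaining characters: "hhpni"
Concatenate remaining + first: "hhpni" + "mp" = "hhpnimp"

hhpnimp


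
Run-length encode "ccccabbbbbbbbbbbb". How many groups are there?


Input: ccccabbbbbbbbbbbb
Scanning for consecutive runs:
  Group 1: 'c' x 4 (positions 0-3)
  Group 2: 'a' x 1 (positions 4-4)
  Group 3: 'b' x 12 (positions 5-16)
Total groups: 3

3


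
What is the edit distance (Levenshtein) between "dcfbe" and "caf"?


Computing edit distance: "dcfbe" -> "caf"
DP table:
           c    a    f
      0    1    2    3
  d   1    1    2    3
  c   2    1    2    3
  f   3    2    2    2
  b   4    3    3    3
  e   5    4    4    4
Edit distance = dp[5][3] = 4

4


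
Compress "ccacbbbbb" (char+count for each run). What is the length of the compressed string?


Input: ccacbbbbb
Runs:
  'c' x 2 => "c2"
  'a' x 1 => "a1"
  'c' x 1 => "c1"
  'b' x 5 => "b5"
Compressed: "c2a1c1b5"
Compressed length: 8

8


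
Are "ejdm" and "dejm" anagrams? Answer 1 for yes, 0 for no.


Strings: "ejdm", "dejm"
Sorted first:  dejm
Sorted second: dejm
Sorted forms match => anagrams

1


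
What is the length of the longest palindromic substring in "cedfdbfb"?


Input: "cedfdbfb"
Checking substrings for palindromes:
  [2:5] "dfd" (len 3) => palindrome
  [5:8] "bfb" (len 3) => palindrome
Longest palindromic substring: "dfd" with length 3

3


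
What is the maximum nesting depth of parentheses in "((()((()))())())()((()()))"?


Input: "((()((()))())())()((()()))"
Tracking depth:
  Position 0 '(': depth becomes 1
  Position 1 '(': depth becomes 2
  Position 2 '(': depth becomes 3
  Position 3 ')': depth becomes 2
  Position 4 '(': depth becomes 3
  Position 5 '(': depth becomes 4
  Position 6 '(': depth becomes 5
  Position 7 ')': depth becomes 4
  Position 8 ')': depth becomes 3
  Position 9 ')': depth becomes 2
  Position 10 '(': depth becomes 3
  Position 11 ')': depth becomes 2
  Position 12 ')': depth becomes 1
  Position 13 '(': depth becomes 2
  Position 14 ')': depth becomes 1
  Position 15 ')': depth becomes 0
  Position 16 '(': depth becomes 1
  Position 17 ')': depth becomes 0
  Position 18 '(': depth becomes 1
  Position 19 '(': depth becomes 2
  Position 20 '(': depth becomes 3
  Position 21 ')': depth becomes 2
  Position 22 '(': depth becomes 3
  Position 23 ')': depth becomes 2
  Position 24 ')': depth becomes 1
  Position 25 ')': depth becomes 0
Maximum depth reached: 5

5


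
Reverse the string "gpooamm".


Input: gpooamm
Reading characters right to left:
  Position 6: 'm'
  Position 5: 'm'
  Position 4: 'a'
  Position 3: 'o'
  Position 2: 'o'
  Position 1: 'p'
  Position 0: 'g'
Reversed: mmaoopg

mmaoopg


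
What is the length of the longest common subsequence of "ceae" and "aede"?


LCS of "ceae" and "aede"
DP table:
           a    e    d    e
      0    0    0    0    0
  c   0    0    0    0    0
  e   0    0    1    1    1
  a   0    1    1    1    1
  e   0    1    2    2    2
LCS length = dp[4][4] = 2

2


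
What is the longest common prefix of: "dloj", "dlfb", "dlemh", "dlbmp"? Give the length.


Words: dloj, dlfb, dlemh, dlbmp
  Position 0: all 'd' => match
  Position 1: all 'l' => match
  Position 2: ('o', 'f', 'e', 'b') => mismatch, stop
LCP = "dl" (length 2)

2


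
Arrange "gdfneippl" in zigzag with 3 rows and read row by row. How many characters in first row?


Zigzag "gdfneippl" into 3 rows:
Placing characters:
  'g' => row 0
  'd' => row 1
  'f' => row 2
  'n' => row 1
  'e' => row 0
  'i' => row 1
  'p' => row 2
  'p' => row 1
  'l' => row 0
Rows:
  Row 0: "gel"
  Row 1: "dnip"
  Row 2: "fp"
First row length: 3

3


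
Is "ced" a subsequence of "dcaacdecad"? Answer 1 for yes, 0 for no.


Check if "ced" is a subsequence of "dcaacdecad"
Greedy scan:
  Position 0 ('d'): no match needed
  Position 1 ('c'): matches sub[0] = 'c'
  Position 2 ('a'): no match needed
  Position 3 ('a'): no match needed
  Position 4 ('c'): no match needed
  Position 5 ('d'): no match needed
  Position 6 ('e'): matches sub[1] = 'e'
  Position 7 ('c'): no match needed
  Position 8 ('a'): no match needed
  Position 9 ('d'): matches sub[2] = 'd'
All 3 characters matched => is a subsequence

1


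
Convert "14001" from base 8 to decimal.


Input: "14001" in base 8
Positional expansion:
  Digit '1' (value 1) x 8^4 = 4096
  Digit '4' (value 4) x 8^3 = 2048
  Digit '0' (value 0) x 8^2 = 0
  Digit '0' (value 0) x 8^1 = 0
  Digit '1' (value 1) x 8^0 = 1
Sum = 6145

6145


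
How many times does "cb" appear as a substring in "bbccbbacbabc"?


Searching for "cb" in "bbccbbacbabc"
Scanning each position:
  Position 0: "bb" => no
  Position 1: "bc" => no
  Position 2: "cc" => no
  Position 3: "cb" => MATCH
  Position 4: "bb" => no
  Position 5: "ba" => no
  Position 6: "ac" => no
  Position 7: "cb" => MATCH
  Position 8: "ba" => no
  Position 9: "ab" => no
  Position 10: "bc" => no
Total occurrences: 2

2


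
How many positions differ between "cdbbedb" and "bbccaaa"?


Comparing "cdbbedb" and "bbccaaa" position by position:
  Position 0: 'c' vs 'b' => DIFFER
  Position 1: 'd' vs 'b' => DIFFER
  Position 2: 'b' vs 'c' => DIFFER
  Position 3: 'b' vs 'c' => DIFFER
  Position 4: 'e' vs 'a' => DIFFER
  Position 5: 'd' vs 'a' => DIFFER
  Position 6: 'b' vs 'a' => DIFFER
Positions that differ: 7

7


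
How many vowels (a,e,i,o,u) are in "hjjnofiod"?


Input: hjjnofiod
Checking each character:
  'h' at position 0: consonant
  'j' at position 1: consonant
  'j' at position 2: consonant
  'n' at position 3: consonant
  'o' at position 4: vowel (running total: 1)
  'f' at position 5: consonant
  'i' at position 6: vowel (running total: 2)
  'o' at position 7: vowel (running total: 3)
  'd' at position 8: consonant
Total vowels: 3

3


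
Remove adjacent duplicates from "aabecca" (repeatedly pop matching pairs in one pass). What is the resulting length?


Input: aabecca
Stack-based adjacent duplicate removal:
  Read 'a': push. Stack: a
  Read 'a': matches stack top 'a' => pop. Stack: (empty)
  Read 'b': push. Stack: b
  Read 'e': push. Stack: be
  Read 'c': push. Stack: bec
  Read 'c': matches stack top 'c' => pop. Stack: be
  Read 'a': push. Stack: bea
Final stack: "bea" (length 3)

3


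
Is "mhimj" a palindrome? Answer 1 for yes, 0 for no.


Input: mhimj
Reversed: jmihm
  Compare pos 0 ('m') with pos 4 ('j'): MISMATCH
  Compare pos 1 ('h') with pos 3 ('m'): MISMATCH
Result: not a palindrome

0


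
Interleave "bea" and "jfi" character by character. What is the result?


Interleaving "bea" and "jfi":
  Position 0: 'b' from first, 'j' from second => "bj"
  Position 1: 'e' from first, 'f' from second => "ef"
  Position 2: 'a' from first, 'i' from second => "ai"
Result: bjefai

bjefai


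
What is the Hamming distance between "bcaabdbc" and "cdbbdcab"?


Comparing "bcaabdbc" and "cdbbdcab" position by position:
  Position 0: 'b' vs 'c' => differ
  Position 1: 'c' vs 'd' => differ
  Position 2: 'a' vs 'b' => differ
  Position 3: 'a' vs 'b' => differ
  Position 4: 'b' vs 'd' => differ
  Position 5: 'd' vs 'c' => differ
  Position 6: 'b' vs 'a' => differ
  Position 7: 'c' vs 'b' => differ
Total differences (Hamming distance): 8

8


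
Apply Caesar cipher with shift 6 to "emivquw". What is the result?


Caesar cipher: shift "emivquw" by 6
  'e' (pos 4) + 6 = pos 10 = 'k'
  'm' (pos 12) + 6 = pos 18 = 's'
  'i' (pos 8) + 6 = pos 14 = 'o'
  'v' (pos 21) + 6 = pos 1 = 'b'
  'q' (pos 16) + 6 = pos 22 = 'w'
  'u' (pos 20) + 6 = pos 0 = 'a'
  'w' (pos 22) + 6 = pos 2 = 'c'
Result: ksobwac

ksobwac


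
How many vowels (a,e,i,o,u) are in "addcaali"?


Input: addcaali
Checking each character:
  'a' at position 0: vowel (running total: 1)
  'd' at position 1: consonant
  'd' at position 2: consonant
  'c' at position 3: consonant
  'a' at position 4: vowel (running total: 2)
  'a' at position 5: vowel (running total: 3)
  'l' at position 6: consonant
  'i' at position 7: vowel (running total: 4)
Total vowels: 4

4


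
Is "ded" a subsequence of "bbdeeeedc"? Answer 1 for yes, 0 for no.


Check if "ded" is a subsequence of "bbdeeeedc"
Greedy scan:
  Position 0 ('b'): no match needed
  Position 1 ('b'): no match needed
  Position 2 ('d'): matches sub[0] = 'd'
  Position 3 ('e'): matches sub[1] = 'e'
  Position 4 ('e'): no match needed
  Position 5 ('e'): no match needed
  Position 6 ('e'): no match needed
  Position 7 ('d'): matches sub[2] = 'd'
  Position 8 ('c'): no match needed
All 3 characters matched => is a subsequence

1


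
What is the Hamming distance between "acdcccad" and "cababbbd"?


Comparing "acdcccad" and "cababbbd" position by position:
  Position 0: 'a' vs 'c' => differ
  Position 1: 'c' vs 'a' => differ
  Position 2: 'd' vs 'b' => differ
  Position 3: 'c' vs 'a' => differ
  Position 4: 'c' vs 'b' => differ
  Position 5: 'c' vs 'b' => differ
  Position 6: 'a' vs 'b' => differ
  Position 7: 'd' vs 'd' => same
Total differences (Hamming distance): 7

7


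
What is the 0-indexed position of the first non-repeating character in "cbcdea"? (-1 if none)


Input: cbcdea
Character frequencies:
  'a': 1
  'b': 1
  'c': 2
  'd': 1
  'e': 1
Scanning left to right for freq == 1:
  Position 0 ('c'): freq=2, skip
  Position 1 ('b'): unique! => answer = 1

1


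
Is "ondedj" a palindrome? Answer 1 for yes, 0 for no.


Input: ondedj
Reversed: jdedno
  Compare pos 0 ('o') with pos 5 ('j'): MISMATCH
  Compare pos 1 ('n') with pos 4 ('d'): MISMATCH
  Compare pos 2 ('d') with pos 3 ('e'): MISMATCH
Result: not a palindrome

0


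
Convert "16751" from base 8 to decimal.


Input: "16751" in base 8
Positional expansion:
  Digit '1' (value 1) x 8^4 = 4096
  Digit '6' (value 6) x 8^3 = 3072
  Digit '7' (value 7) x 8^2 = 448
  Digit '5' (value 5) x 8^1 = 40
  Digit '1' (value 1) x 8^0 = 1
Sum = 7657

7657


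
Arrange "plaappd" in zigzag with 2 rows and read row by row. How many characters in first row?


Zigzag "plaappd" into 2 rows:
Placing characters:
  'p' => row 0
  'l' => row 1
  'a' => row 0
  'a' => row 1
  'p' => row 0
  'p' => row 1
  'd' => row 0
Rows:
  Row 0: "papd"
  Row 1: "lap"
First row length: 4

4


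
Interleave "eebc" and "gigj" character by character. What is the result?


Interleaving "eebc" and "gigj":
  Position 0: 'e' from first, 'g' from second => "eg"
  Position 1: 'e' from first, 'i' from second => "ei"
  Position 2: 'b' from first, 'g' from second => "bg"
  Position 3: 'c' from first, 'j' from second => "cj"
Result: egeibgcj

egeibgcj


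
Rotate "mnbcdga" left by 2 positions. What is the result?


Input: "mnbcdga", rotate left by 2
First 2 characters: "mn"
Remaining characters: "bcdga"
Concatenate remaining + first: "bcdga" + "mn" = "bcdgamn"

bcdgamn


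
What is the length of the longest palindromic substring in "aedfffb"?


Input: "aedfffb"
Checking substrings for palindromes:
  [3:6] "fff" (len 3) => palindrome
  [3:5] "ff" (len 2) => palindrome
  [4:6] "ff" (len 2) => palindrome
Longest palindromic substring: "fff" with length 3

3


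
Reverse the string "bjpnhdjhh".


Input: bjpnhdjhh
Reading characters right to left:
  Position 8: 'h'
  Position 7: 'h'
  Position 6: 'j'
  Position 5: 'd'
  Position 4: 'h'
  Position 3: 'n'
  Position 2: 'p'
  Position 1: 'j'
  Position 0: 'b'
Reversed: hhjdhnpjb

hhjdhnpjb


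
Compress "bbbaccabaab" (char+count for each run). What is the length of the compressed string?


Input: bbbaccabaab
Runs:
  'b' x 3 => "b3"
  'a' x 1 => "a1"
  'c' x 2 => "c2"
  'a' x 1 => "a1"
  'b' x 1 => "b1"
  'a' x 2 => "a2"
  'b' x 1 => "b1"
Compressed: "b3a1c2a1b1a2b1"
Compressed length: 14

14


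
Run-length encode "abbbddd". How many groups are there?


Input: abbbddd
Scanning for consecutive runs:
  Group 1: 'a' x 1 (positions 0-0)
  Group 2: 'b' x 3 (positions 1-3)
  Group 3: 'd' x 3 (positions 4-6)
Total groups: 3

3


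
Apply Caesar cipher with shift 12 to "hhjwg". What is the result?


Caesar cipher: shift "hhjwg" by 12
  'h' (pos 7) + 12 = pos 19 = 't'
  'h' (pos 7) + 12 = pos 19 = 't'
  'j' (pos 9) + 12 = pos 21 = 'v'
  'w' (pos 22) + 12 = pos 8 = 'i'
  'g' (pos 6) + 12 = pos 18 = 's'
Result: ttvis

ttvis


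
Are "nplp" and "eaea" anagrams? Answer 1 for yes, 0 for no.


Strings: "nplp", "eaea"
Sorted first:  lnpp
Sorted second: aaee
Differ at position 0: 'l' vs 'a' => not anagrams

0


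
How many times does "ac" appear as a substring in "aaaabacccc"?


Searching for "ac" in "aaaabacccc"
Scanning each position:
  Position 0: "aa" => no
  Position 1: "aa" => no
  Position 2: "aa" => no
  Position 3: "ab" => no
  Position 4: "ba" => no
  Position 5: "ac" => MATCH
  Position 6: "cc" => no
  Position 7: "cc" => no
  Position 8: "cc" => no
Total occurrences: 1

1


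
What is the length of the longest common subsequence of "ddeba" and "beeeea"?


LCS of "ddeba" and "beeeea"
DP table:
           b    e    e    e    e    a
      0    0    0    0    0    0    0
  d   0    0    0    0    0    0    0
  d   0    0    0    0    0    0    0
  e   0    0    1    1    1    1    1
  b   0    1    1    1    1    1    1
  a   0    1    1    1    1    1    2
LCS length = dp[5][6] = 2

2


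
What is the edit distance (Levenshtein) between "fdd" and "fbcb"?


Computing edit distance: "fdd" -> "fbcb"
DP table:
           f    b    c    b
      0    1    2    3    4
  f   1    0    1    2    3
  d   2    1    1    2    3
  d   3    2    2    2    3
Edit distance = dp[3][4] = 3

3


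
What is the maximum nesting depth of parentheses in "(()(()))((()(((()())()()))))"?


Input: "(()(()))((()(((()())()()))))"
Tracking depth:
  Position 0 '(': depth becomes 1
  Position 1 '(': depth becomes 2
  Position 2 ')': depth becomes 1
  Position 3 '(': depth becomes 2
  Position 4 '(': depth becomes 3
  Position 5 ')': depth becomes 2
  Position 6 ')': depth becomes 1
  Position 7 ')': depth becomes 0
  Position 8 '(': depth becomes 1
  Position 9 '(': depth becomes 2
  Position 10 '(': depth becomes 3
  Position 11 ')': depth becomes 2
  Position 12 '(': depth becomes 3
  Position 13 '(': depth becomes 4
  Position 14 '(': depth becomes 5
  Position 15 '(': depth becomes 6
  Position 16 ')': depth becomes 5
  Position 17 '(': depth becomes 6
  Position 18 ')': depth becomes 5
  Position 19 ')': depth becomes 4
  Position 20 '(': depth becomes 5
  Position 21 ')': depth becomes 4
  Position 22 '(': depth becomes 5
  Position 23 ')': depth becomes 4
  Position 24 ')': depth becomes 3
  Position 25 ')': depth becomes 2
  Position 26 ')': depth becomes 1
  Position 27 ')': depth becomes 0
Maximum depth reached: 6

6


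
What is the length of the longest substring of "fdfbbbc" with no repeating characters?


Input: "fdfbbbc"
Sliding window (track last position of each char):
  Position 0 ('f'): window [0,0] length 1 -- new best
  Position 1 ('d'): window [0,1] length 2 -- new best
  Position 2 ('f'): repeat (last at 0), move window start to 1
  Position 2 ('f'): window [1,2] length 2
  Position 3 ('b'): window [1,3] length 3 -- new best
  Position 4 ('b'): repeat (last at 3), move window start to 4
  Position 4 ('b'): window [4,4] length 1
  Position 5 ('b'): repeat (last at 4), move window start to 5
  Position 5 ('b'): window [5,5] length 1
  Position 6 ('c'): window [5,6] length 2
Longest substring with no repeats: "dfb" with length 3

3


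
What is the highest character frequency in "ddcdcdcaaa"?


Input: ddcdcdcaaa
Character counts:
  'a': 3
  'c': 3
  'd': 4
Maximum frequency: 4

4


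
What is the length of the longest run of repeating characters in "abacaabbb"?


Input: "abacaabbb"
Scanning for longest run:
  Position 1 ('b'): new char, reset run to 1
  Position 2 ('a'): new char, reset run to 1
  Position 3 ('c'): new char, reset run to 1
  Position 4 ('a'): new char, reset run to 1
  Position 5 ('a'): continues run of 'a', length=2
  Position 6 ('b'): new char, reset run to 1
  Position 7 ('b'): continues run of 'b', length=2
  Position 8 ('b'): continues run of 'b', length=3
Longest run: 'b' with length 3

3


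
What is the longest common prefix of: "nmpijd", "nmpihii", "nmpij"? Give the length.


Words: nmpijd, nmpihii, nmpij
  Position 0: all 'n' => match
  Position 1: all 'm' => match
  Position 2: all 'p' => match
  Position 3: all 'i' => match
  Position 4: ('j', 'h', 'j') => mismatch, stop
LCP = "nmpi" (length 4)

4


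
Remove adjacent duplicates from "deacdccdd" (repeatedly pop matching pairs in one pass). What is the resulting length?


Input: deacdccdd
Stack-based adjacent duplicate removal:
  Read 'd': push. Stack: d
  Read 'e': push. Stack: de
  Read 'a': push. Stack: dea
  Read 'c': push. Stack: deac
  Read 'd': push. Stack: deacd
  Read 'c': push. Stack: deacdc
  Read 'c': matches stack top 'c' => pop. Stack: deacd
  Read 'd': matches stack top 'd' => pop. Stack: deac
  Read 'd': push. Stack: deacd
Final stack: "deacd" (length 5)

5


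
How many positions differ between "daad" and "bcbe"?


Comparing "daad" and "bcbe" position by position:
  Position 0: 'd' vs 'b' => DIFFER
  Position 1: 'a' vs 'c' => DIFFER
  Position 2: 'a' vs 'b' => DIFFER
  Position 3: 'd' vs 'e' => DIFFER
Positions that differ: 4

4


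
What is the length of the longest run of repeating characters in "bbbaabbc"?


Input: "bbbaabbc"
Scanning for longest run:
  Position 1 ('b'): continues run of 'b', length=2
  Position 2 ('b'): continues run of 'b', length=3
  Position 3 ('a'): new char, reset run to 1
  Position 4 ('a'): continues run of 'a', length=2
  Position 5 ('b'): new char, reset run to 1
  Position 6 ('b'): continues run of 'b', length=2
  Position 7 ('c'): new char, reset run to 1
Longest run: 'b' with length 3

3


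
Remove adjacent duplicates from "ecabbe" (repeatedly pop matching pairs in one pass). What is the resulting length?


Input: ecabbe
Stack-based adjacent duplicate removal:
  Read 'e': push. Stack: e
  Read 'c': push. Stack: ec
  Read 'a': push. Stack: eca
  Read 'b': push. Stack: ecab
  Read 'b': matches stack top 'b' => pop. Stack: eca
  Read 'e': push. Stack: ecae
Final stack: "ecae" (length 4)

4


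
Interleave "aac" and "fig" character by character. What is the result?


Interleaving "aac" and "fig":
  Position 0: 'a' from first, 'f' from second => "af"
  Position 1: 'a' from first, 'i' from second => "ai"
  Position 2: 'c' from first, 'g' from second => "cg"
Result: afaicg

afaicg


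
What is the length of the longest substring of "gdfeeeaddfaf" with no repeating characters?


Input: "gdfeeeaddfaf"
Sliding window (track last position of each char):
  Position 0 ('g'): window [0,0] length 1 -- new best
  Position 1 ('d'): window [0,1] length 2 -- new best
  Position 2 ('f'): window [0,2] length 3 -- new best
  Position 3 ('e'): window [0,3] length 4 -- new best
  Position 4 ('e'): repeat (last at 3), move window start to 4
  Position 4 ('e'): window [4,4] length 1
  Position 5 ('e'): repeat (last at 4), move window start to 5
  Position 5 ('e'): window [5,5] length 1
  Position 6 ('a'): window [5,6] length 2
  Position 7 ('d'): window [5,7] length 3
  Position 8 ('d'): repeat (last at 7), move window start to 8
  Position 8 ('d'): window [8,8] length 1
  Position 9 ('f'): window [8,9] length 2
  Position 10 ('a'): window [8,10] length 3
  Position 11 ('f'): repeat (last at 9), move window start to 10
  Position 11 ('f'): window [10,11] length 2
Longest substring with no repeats: "gdfe" with length 4

4
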